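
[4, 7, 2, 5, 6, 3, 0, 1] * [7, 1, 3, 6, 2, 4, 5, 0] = [2, 0, 3, 4, 5, 6, 7, 1]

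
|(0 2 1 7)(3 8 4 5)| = 4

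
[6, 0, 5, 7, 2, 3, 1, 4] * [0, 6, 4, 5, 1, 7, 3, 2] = [3, 0, 7, 2, 4, 5, 6, 1]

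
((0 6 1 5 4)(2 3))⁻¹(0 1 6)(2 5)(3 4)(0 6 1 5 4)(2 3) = (0 2)(1 6 5)(3 4)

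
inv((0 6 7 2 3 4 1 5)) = (0 5 1 4 3 2 7 6)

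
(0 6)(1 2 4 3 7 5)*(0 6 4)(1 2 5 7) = (0 4 3 1 5 2)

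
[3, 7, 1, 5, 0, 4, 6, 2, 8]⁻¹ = [4, 2, 7, 0, 5, 3, 6, 1, 8]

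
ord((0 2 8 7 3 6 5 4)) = 8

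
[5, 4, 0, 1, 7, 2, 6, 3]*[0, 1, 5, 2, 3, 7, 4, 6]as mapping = [0→7, 1→3, 2→0, 3→1, 4→6, 5→5, 6→4, 7→2]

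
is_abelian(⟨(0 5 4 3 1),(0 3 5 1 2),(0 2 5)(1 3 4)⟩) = no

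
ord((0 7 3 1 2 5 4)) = 7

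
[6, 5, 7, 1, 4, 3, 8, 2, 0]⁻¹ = [8, 3, 7, 5, 4, 1, 0, 2, 6]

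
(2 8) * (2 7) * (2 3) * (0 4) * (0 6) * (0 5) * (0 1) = (0 4 6 5 1)(2 8 7 3)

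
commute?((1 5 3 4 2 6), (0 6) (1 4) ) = no:(1 5 3 4 2 6)*(0 6) (1 4) = (0 6 4 2) (1 5 3), (0 6) (1 4)*(1 5 3 4 2 6) = (0 1 2 6) (3 4 5) 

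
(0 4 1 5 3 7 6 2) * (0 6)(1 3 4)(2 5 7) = (0 1 7)(2 6 5 4 3)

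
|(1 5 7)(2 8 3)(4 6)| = 6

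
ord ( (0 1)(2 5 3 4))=4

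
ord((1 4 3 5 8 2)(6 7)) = 6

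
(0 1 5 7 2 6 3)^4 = (0 2 1 6 5 3 7)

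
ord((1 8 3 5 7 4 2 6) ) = 8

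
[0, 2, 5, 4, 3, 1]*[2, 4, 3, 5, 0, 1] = [2, 3, 1, 0, 5, 4]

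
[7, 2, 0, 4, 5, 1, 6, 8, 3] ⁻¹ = [2, 5, 1, 8, 3, 4, 6, 0, 7] 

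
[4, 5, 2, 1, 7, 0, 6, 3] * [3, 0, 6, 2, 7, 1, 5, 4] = [7, 1, 6, 0, 4, 3, 5, 2]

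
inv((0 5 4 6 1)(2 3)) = (0 1 6 4 5)(2 3)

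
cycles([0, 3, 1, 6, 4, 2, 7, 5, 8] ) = (1 3 6 7 5 2)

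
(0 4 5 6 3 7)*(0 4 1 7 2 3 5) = (0 1 7 4)(2 3)(5 6)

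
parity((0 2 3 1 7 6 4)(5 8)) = odd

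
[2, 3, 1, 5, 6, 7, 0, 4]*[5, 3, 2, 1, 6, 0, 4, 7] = [2, 1, 3, 0, 4, 7, 5, 6]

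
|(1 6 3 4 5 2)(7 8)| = 6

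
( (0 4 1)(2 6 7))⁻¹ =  (0 1 4)(2 7 6)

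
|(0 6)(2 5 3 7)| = 4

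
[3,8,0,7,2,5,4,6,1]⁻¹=[2,8,4,0,6,5,7,3,1]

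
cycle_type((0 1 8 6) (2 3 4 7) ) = 4^2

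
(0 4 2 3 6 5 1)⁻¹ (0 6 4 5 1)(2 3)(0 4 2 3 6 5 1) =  (0 4 5 2 1)(3 6)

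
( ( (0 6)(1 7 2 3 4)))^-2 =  (1 3 7 4 2)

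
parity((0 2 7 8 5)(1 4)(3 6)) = even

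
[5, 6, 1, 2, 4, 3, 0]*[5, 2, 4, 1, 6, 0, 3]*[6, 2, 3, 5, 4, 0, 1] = [6, 5, 3, 4, 1, 2, 0]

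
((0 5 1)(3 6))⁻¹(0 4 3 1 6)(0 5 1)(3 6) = (0 3 5 4 6)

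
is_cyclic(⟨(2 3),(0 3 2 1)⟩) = no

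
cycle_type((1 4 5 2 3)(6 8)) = 2.5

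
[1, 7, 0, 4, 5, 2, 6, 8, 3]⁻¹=[2, 0, 5, 8, 3, 4, 6, 1, 7]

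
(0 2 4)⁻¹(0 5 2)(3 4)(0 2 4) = (0 3)(2 5 4)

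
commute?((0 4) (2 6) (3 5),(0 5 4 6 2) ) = no:(0 4) (2 6) (3 5)*(0 5 4 6 2) = (0 6) (3 4 5),(0 5 4 6 2)*(0 4) (2 6) (3 5) = (0 3 5) (2 4) 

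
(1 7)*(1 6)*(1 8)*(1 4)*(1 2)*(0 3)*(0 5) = (0 3 5)(1 7 6 8 4 2)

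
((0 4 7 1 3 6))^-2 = (0 3 7)(1 4 6)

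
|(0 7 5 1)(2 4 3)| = 12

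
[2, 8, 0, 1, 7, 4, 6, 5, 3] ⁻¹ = [2, 3, 0, 8, 5, 7, 6, 4, 1] 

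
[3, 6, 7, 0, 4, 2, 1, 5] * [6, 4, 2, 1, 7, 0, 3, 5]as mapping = [0→1, 1→3, 2→5, 3→6, 4→7, 5→2, 6→4, 7→0]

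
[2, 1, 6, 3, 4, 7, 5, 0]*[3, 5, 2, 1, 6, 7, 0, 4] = [2, 5, 0, 1, 6, 4, 7, 3]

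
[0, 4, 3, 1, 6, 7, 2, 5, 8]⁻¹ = [0, 3, 6, 2, 1, 7, 4, 5, 8]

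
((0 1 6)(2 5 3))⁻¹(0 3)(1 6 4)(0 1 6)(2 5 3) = (0 4 6)(1 2)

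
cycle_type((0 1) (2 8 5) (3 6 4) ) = 2.3^2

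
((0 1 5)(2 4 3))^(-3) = ()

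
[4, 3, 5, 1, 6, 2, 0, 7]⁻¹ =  [6, 3, 5, 1, 0, 2, 4, 7]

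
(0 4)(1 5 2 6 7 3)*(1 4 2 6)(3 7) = (0 2 1 5 6 3 4)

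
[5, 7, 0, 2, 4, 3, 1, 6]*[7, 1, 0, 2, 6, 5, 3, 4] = [5, 4, 7, 0, 6, 2, 1, 3]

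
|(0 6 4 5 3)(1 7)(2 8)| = 10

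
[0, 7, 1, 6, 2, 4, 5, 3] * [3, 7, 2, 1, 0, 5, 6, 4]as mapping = [0→3, 1→4, 2→7, 3→6, 4→2, 5→0, 6→5, 7→1]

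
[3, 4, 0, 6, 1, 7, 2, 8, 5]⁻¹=[2, 4, 6, 0, 1, 8, 3, 5, 7]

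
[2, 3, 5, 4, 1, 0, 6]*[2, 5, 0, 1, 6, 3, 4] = [0, 1, 3, 6, 5, 2, 4]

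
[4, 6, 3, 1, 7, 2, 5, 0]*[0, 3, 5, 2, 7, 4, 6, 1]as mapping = [0→7, 1→6, 2→2, 3→3, 4→1, 5→5, 6→4, 7→0]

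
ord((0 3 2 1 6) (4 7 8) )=15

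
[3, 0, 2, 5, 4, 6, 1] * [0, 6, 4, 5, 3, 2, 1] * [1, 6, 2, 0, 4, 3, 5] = [3, 1, 4, 2, 0, 6, 5]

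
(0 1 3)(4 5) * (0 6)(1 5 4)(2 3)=(0 5 1 2 3 6)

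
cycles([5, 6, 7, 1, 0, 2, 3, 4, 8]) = (0 5 2 7 4) (1 6 3) 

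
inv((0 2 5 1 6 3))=(0 3 6 1 5 2)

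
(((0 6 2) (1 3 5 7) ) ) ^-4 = (0 2 6) 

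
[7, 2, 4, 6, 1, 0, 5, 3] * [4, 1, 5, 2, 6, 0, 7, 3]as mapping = [0→3, 1→5, 2→6, 3→7, 4→1, 5→4, 6→0, 7→2]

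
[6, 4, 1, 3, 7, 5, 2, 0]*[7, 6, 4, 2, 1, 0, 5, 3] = [5, 1, 6, 2, 3, 0, 4, 7]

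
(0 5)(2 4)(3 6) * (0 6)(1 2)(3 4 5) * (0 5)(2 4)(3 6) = (0 6 2)(1 4)(3 5)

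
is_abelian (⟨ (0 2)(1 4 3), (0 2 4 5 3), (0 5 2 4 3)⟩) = no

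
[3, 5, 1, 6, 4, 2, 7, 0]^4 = [0, 5, 1, 3, 4, 2, 6, 7]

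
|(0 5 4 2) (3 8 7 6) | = 4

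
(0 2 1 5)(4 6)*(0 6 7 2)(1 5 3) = (1 3)(2 5 6 4 7)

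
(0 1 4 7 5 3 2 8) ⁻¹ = (0 8 2 3 5 7 4 1) 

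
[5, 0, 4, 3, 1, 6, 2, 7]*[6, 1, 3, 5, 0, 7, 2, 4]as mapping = [0→7, 1→6, 2→0, 3→5, 4→1, 5→2, 6→3, 7→4]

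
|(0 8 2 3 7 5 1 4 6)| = 9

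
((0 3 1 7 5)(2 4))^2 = (0 1 5 3 7)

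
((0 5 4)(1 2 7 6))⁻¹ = (0 4 5)(1 6 7 2)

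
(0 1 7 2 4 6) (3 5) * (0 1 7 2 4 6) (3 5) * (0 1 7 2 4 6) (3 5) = (0 2) (1 4) (3 5) (6 7) 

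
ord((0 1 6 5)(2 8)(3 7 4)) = 12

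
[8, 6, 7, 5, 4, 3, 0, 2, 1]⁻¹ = [6, 8, 7, 5, 4, 3, 1, 2, 0]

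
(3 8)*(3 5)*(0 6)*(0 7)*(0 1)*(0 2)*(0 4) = (0 6 7 1 2 4)(3 8 5)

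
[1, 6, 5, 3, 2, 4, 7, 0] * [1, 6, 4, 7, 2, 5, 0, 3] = [6, 0, 5, 7, 4, 2, 3, 1]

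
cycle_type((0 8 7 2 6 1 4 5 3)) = 9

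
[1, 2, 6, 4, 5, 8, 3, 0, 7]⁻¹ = [7, 0, 1, 6, 3, 4, 2, 8, 5]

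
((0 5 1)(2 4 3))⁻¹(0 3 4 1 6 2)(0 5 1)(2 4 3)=(0 6 4 5 2 3)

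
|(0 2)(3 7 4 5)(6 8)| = 4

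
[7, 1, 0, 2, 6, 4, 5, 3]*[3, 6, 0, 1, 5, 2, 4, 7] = [7, 6, 3, 0, 4, 5, 2, 1]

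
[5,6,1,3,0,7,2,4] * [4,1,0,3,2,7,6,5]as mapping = [0→7,1→6,2→1,3→3,4→4,5→5,6→0,7→2]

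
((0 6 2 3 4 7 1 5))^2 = (0 2 4 1)(3 7 5 6)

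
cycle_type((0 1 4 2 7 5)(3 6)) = 2.6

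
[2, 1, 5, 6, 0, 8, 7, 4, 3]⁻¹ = [4, 1, 0, 8, 7, 2, 3, 6, 5]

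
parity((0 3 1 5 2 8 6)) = even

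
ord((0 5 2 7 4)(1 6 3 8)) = 20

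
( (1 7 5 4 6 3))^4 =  (1 6 5)(3 4 7)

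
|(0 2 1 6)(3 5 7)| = 12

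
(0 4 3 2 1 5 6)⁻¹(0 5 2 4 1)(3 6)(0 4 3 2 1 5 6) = (0 2)(1 3 5 4 6)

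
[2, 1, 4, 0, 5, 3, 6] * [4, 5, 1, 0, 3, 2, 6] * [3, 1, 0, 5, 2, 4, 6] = [1, 4, 5, 2, 0, 3, 6]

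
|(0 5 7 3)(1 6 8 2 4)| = 20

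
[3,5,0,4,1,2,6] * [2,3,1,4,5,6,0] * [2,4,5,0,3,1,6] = [3,6,5,1,0,4,2]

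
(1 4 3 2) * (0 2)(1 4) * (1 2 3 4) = (0 3)(1 2)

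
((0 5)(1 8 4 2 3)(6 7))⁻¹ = (0 5)(1 3 2 4 8)(6 7)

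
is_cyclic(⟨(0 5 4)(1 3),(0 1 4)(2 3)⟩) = no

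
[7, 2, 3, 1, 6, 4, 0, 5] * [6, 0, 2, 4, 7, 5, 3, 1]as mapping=[0→1, 1→2, 2→4, 3→0, 4→3, 5→7, 6→6, 7→5]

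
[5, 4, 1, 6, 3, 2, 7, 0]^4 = [4, 7, 6, 5, 0, 3, 2, 1]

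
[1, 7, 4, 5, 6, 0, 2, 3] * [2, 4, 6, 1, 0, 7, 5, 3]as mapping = [0→4, 1→3, 2→0, 3→7, 4→5, 5→2, 6→6, 7→1]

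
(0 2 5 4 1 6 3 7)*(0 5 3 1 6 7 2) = (1 7 5 4 6)(2 3)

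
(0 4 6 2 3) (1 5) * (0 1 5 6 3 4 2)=(0 2 4 3 1 6) 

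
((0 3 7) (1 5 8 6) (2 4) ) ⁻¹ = (0 7 3) (1 6 8 5) (2 4) 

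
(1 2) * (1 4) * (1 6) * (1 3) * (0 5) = (0 5)(1 2 4 6 3)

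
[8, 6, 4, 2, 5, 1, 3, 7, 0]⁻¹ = [8, 5, 3, 6, 2, 4, 1, 7, 0]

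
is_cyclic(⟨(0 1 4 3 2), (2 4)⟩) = no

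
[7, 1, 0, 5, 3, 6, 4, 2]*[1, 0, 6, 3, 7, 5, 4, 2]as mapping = [0→2, 1→0, 2→1, 3→5, 4→3, 5→4, 6→7, 7→6]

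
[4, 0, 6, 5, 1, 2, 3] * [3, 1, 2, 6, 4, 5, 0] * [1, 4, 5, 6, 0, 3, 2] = [0, 6, 1, 3, 4, 5, 2]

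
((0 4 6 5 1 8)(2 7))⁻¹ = (0 8 1 5 6 4)(2 7)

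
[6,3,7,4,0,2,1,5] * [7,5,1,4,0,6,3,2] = [3,4,2,0,7,1,5,6]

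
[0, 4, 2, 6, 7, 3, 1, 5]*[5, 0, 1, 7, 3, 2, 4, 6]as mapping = [0→5, 1→3, 2→1, 3→4, 4→6, 5→7, 6→0, 7→2]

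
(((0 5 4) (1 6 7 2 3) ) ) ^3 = (1 2 6 3 7) 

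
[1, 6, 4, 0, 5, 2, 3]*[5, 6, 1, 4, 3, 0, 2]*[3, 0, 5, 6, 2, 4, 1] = [1, 5, 6, 4, 3, 0, 2]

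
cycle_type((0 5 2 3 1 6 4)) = 7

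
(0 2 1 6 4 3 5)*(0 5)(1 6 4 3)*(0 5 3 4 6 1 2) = (1 6 4 2)(3 5)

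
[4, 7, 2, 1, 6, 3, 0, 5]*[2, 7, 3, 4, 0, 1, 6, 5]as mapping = [0→0, 1→5, 2→3, 3→7, 4→6, 5→4, 6→2, 7→1]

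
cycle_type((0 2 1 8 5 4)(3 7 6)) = 3.6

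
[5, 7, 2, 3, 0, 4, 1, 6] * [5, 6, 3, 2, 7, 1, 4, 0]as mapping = [0→1, 1→0, 2→3, 3→2, 4→5, 5→7, 6→6, 7→4]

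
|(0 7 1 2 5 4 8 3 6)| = 9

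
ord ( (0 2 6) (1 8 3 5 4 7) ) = 6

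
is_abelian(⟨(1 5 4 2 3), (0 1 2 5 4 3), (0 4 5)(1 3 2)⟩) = no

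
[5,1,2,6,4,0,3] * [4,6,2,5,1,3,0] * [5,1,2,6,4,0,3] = [6,3,2,5,1,4,0]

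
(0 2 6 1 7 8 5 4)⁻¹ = (0 4 5 8 7 1 6 2)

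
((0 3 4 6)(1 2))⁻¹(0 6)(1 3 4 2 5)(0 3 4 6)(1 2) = (0 3)(1 5 2 4 6)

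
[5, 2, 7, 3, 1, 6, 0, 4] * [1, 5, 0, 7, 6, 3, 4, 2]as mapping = [0→3, 1→0, 2→2, 3→7, 4→5, 5→4, 6→1, 7→6]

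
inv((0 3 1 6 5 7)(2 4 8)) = (0 7 5 6 1 3)(2 8 4)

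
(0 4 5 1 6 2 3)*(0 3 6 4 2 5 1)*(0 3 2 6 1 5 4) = (0 6 4 5 3 2 1)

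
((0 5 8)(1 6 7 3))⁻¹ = (0 8 5)(1 3 7 6)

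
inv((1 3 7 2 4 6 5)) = (1 5 6 4 2 7 3)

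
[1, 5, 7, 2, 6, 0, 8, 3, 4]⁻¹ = [5, 0, 3, 7, 8, 1, 4, 2, 6]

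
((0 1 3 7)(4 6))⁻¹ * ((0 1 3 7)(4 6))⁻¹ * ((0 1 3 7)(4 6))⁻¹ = (0 1 3 7)(4 6)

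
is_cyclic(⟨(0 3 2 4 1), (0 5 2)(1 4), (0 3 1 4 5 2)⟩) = no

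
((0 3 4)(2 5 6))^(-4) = (0 4 3)(2 6 5)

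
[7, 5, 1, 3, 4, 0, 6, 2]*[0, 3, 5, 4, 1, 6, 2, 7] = [7, 6, 3, 4, 1, 0, 2, 5]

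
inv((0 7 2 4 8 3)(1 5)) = (0 3 8 4 2 7)(1 5)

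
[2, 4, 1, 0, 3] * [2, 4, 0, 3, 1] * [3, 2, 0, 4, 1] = [3, 2, 1, 0, 4]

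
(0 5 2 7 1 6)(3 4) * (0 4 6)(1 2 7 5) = (0 1)(2 5 7)(3 6 4)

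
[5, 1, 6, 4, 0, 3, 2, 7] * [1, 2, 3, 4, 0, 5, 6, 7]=[5, 2, 6, 0, 1, 4, 3, 7]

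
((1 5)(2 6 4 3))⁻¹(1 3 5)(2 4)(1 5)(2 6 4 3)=(1 5 2)(3 6)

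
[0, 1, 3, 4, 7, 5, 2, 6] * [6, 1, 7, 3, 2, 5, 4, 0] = [6, 1, 3, 2, 0, 5, 7, 4]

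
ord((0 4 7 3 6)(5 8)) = 10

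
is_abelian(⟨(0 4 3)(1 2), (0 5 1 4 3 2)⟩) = no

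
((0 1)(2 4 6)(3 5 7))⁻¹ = (0 1)(2 6 4)(3 7 5)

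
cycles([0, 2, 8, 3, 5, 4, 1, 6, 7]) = (1 2 8 7 6)(4 5)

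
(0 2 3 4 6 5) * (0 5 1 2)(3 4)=(1 2 4 6)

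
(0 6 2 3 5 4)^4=(0 5 2)(3 6 4)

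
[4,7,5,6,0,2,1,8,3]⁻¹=[4,6,5,8,0,2,3,1,7]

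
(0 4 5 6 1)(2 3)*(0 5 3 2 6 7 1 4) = (1 5 7)(3 6 4)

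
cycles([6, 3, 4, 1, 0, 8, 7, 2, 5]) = (0 6 7 2 4)(1 3)(5 8)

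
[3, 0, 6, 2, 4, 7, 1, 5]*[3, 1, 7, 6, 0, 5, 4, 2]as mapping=[0→6, 1→3, 2→4, 3→7, 4→0, 5→2, 6→1, 7→5]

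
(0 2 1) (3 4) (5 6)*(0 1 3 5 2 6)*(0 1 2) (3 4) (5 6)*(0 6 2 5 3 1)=(0 3 1 5) (2 4) 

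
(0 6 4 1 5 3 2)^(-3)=(0 5 6 3 4 2 1)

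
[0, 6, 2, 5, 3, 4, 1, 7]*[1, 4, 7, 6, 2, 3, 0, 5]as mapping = [0→1, 1→0, 2→7, 3→3, 4→6, 5→2, 6→4, 7→5]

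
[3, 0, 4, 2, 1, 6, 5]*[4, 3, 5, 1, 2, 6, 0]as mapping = [0→1, 1→4, 2→2, 3→5, 4→3, 5→0, 6→6]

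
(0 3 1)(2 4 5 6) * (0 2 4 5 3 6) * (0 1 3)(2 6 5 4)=(0 5 1 6 2 4)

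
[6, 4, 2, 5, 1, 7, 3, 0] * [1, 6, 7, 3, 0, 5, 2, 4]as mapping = [0→2, 1→0, 2→7, 3→5, 4→6, 5→4, 6→3, 7→1]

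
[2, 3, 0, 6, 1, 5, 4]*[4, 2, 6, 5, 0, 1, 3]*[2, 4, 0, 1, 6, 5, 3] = [3, 5, 6, 1, 0, 4, 2]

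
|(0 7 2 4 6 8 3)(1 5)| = 14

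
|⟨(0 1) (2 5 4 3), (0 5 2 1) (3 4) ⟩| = 36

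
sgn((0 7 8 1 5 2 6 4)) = -1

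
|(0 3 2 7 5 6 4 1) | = 8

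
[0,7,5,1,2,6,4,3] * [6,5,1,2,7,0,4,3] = [6,3,0,5,1,4,7,2]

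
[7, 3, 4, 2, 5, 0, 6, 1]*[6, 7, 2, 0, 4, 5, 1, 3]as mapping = [0→3, 1→0, 2→4, 3→2, 4→5, 5→6, 6→1, 7→7]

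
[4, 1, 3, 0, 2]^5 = [4, 1, 3, 0, 2]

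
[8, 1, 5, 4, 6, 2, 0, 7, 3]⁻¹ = [6, 1, 5, 8, 3, 2, 4, 7, 0]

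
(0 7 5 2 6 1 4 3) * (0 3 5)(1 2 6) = (0 7)(1 4 5 6 2)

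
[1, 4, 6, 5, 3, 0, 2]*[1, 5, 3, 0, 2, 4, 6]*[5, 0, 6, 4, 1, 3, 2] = [3, 6, 2, 1, 5, 0, 4]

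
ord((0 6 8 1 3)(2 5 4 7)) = 20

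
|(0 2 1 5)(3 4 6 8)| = 4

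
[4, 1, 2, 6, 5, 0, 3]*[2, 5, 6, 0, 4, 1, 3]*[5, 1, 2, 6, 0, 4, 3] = [0, 4, 3, 6, 1, 2, 5]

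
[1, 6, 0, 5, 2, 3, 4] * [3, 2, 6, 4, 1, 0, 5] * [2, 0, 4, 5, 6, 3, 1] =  [4, 3, 5, 2, 1, 6, 0]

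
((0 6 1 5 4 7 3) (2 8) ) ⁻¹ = (0 3 7 4 5 1 6) (2 8) 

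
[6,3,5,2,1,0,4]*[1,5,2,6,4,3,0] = [0,6,3,2,5,1,4] 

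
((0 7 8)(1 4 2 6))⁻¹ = (0 8 7)(1 6 2 4)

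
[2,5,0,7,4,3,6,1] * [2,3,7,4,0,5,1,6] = [7,5,2,6,0,4,1,3]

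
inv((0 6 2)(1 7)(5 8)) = (0 2 6)(1 7)(5 8)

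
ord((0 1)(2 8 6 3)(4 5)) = 4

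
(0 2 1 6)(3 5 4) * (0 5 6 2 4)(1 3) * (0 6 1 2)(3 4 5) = (0 5 6 3 1)(2 4)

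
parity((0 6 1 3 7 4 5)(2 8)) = odd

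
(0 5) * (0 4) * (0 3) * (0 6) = (0 5 4 3 6)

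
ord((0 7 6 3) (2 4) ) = 4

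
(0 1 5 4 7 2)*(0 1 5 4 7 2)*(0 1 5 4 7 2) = (0 4)(1 7)(2 5)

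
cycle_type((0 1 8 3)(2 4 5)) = 3.4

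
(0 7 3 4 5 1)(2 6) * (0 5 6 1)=(0 7 3 4 6 2 1 5)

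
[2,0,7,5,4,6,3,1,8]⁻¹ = [1,7,0,6,4,3,5,2,8]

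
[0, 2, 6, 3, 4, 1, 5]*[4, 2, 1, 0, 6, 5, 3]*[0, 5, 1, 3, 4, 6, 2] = [4, 5, 3, 0, 2, 1, 6]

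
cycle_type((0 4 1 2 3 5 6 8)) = 8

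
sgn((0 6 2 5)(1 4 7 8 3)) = -1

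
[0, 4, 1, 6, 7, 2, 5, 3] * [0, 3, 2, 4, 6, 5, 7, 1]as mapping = [0→0, 1→6, 2→3, 3→7, 4→1, 5→2, 6→5, 7→4]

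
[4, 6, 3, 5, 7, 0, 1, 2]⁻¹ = [5, 6, 7, 2, 0, 3, 1, 4]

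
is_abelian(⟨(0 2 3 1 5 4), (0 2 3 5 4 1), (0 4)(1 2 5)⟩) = no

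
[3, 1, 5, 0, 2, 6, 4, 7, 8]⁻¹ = [3, 1, 4, 0, 6, 2, 5, 7, 8]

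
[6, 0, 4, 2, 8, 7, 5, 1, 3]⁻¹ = [1, 7, 3, 8, 2, 6, 0, 5, 4]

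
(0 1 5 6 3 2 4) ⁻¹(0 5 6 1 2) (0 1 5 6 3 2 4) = (1 6 3 5 4) 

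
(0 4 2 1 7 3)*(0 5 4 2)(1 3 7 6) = (0 2 3 5 4)(1 6)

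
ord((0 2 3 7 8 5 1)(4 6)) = 14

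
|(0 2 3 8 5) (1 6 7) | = 15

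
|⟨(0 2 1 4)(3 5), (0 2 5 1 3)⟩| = 360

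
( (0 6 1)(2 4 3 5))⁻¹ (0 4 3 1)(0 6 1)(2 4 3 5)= (0 6 3 5)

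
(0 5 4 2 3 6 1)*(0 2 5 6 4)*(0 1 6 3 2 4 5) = (0 3 5 1 4)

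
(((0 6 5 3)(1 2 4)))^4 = (1 2 4)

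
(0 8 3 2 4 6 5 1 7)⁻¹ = (0 7 1 5 6 4 2 3 8)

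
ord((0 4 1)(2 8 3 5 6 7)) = 6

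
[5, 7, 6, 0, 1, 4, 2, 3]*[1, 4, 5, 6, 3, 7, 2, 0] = [7, 0, 2, 1, 4, 3, 5, 6]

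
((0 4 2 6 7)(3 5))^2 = (0 2 7 4 6)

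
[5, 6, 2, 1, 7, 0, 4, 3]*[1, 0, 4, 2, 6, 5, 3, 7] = [5, 3, 4, 0, 7, 1, 6, 2]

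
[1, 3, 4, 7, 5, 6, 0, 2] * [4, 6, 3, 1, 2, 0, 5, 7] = [6, 1, 2, 7, 0, 5, 4, 3]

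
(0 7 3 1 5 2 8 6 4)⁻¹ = (0 4 6 8 2 5 1 3 7)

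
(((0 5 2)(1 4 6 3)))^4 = (0 5 2)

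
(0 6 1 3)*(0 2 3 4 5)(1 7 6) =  (0 1 4 5)(2 3)(6 7)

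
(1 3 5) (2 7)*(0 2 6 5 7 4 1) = (0 2 4 1 3 7 6 5) 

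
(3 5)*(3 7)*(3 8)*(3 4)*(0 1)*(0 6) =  (0 1 6)(3 5 7 8 4)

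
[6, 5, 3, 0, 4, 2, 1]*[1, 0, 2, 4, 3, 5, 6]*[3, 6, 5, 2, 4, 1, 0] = [0, 1, 4, 6, 2, 5, 3]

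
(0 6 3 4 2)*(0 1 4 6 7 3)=(0 7 3 6) (1 4 2) 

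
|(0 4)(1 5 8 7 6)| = 10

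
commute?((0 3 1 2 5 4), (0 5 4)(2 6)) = no:(0 3 1 2 5 4) * (0 5 4)(2 6) = (0 3 1 6 2 4 5), (0 5 4)(2 6) * (0 3 1 2 5 4) = (0 4 3 1 2 6 5)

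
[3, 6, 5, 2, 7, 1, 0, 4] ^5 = [6, 5, 3, 0, 7, 2, 1, 4] 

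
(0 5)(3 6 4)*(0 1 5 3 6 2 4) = (0 3 2 4 6)(1 5)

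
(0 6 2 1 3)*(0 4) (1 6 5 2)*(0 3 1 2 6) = (0 5 6 2) (3 4) 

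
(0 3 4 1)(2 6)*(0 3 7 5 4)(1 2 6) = (0 7 5 4 2 1 3)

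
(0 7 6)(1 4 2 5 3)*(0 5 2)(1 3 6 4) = (0 7 4)(5 6)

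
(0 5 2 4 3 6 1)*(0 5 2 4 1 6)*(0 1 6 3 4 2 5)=(0 5 2 6 3 1)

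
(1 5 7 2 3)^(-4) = (1 5 7 2 3)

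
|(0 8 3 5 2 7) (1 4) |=6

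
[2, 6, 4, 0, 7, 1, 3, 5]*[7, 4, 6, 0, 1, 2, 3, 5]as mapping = [0→6, 1→3, 2→1, 3→7, 4→5, 5→4, 6→0, 7→2]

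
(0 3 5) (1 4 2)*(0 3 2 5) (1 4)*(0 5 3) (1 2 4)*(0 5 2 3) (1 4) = (0 1 3 2 4) 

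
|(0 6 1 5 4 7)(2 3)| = 6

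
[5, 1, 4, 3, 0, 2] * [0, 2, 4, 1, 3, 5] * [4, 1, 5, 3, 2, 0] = [0, 5, 3, 1, 4, 2]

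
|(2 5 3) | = 3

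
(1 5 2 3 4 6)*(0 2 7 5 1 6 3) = (0 2)(3 4)(5 7)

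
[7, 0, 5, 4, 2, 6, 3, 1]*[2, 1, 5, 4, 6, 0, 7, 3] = [3, 2, 0, 6, 5, 7, 4, 1]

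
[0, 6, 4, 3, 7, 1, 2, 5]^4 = [0, 7, 1, 3, 6, 4, 5, 2]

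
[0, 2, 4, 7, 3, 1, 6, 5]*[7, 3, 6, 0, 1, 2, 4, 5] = [7, 6, 1, 5, 0, 3, 4, 2]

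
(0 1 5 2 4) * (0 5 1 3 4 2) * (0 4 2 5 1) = (0 3 2 5 4 1)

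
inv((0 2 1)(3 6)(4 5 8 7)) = (0 1 2)(3 6)(4 7 8 5)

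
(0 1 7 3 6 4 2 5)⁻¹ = (0 5 2 4 6 3 7 1)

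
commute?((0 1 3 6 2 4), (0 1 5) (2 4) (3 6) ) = no:(0 1 3 6 2 4) * (0 1 5) (2 4) (3 6) = (0 5) (1 6 4), (0 1 5) (2 4) (3 6) * (0 1 3 6 2 4) = (0 3 2) (1 5) 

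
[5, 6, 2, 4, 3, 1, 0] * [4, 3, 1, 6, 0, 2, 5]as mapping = [0→2, 1→5, 2→1, 3→0, 4→6, 5→3, 6→4]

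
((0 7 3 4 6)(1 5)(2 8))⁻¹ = (0 6 4 3 7)(1 5)(2 8)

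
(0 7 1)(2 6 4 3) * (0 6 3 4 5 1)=(0 7)(1 6 5)(2 3)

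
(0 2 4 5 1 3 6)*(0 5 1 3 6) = (0 2 4 1 6 5 3)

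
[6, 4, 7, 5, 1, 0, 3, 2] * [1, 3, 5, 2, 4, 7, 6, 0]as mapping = [0→6, 1→4, 2→0, 3→7, 4→3, 5→1, 6→2, 7→5]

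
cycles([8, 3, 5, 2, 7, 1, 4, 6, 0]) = (0 8)(1 3 2 5)(4 7 6)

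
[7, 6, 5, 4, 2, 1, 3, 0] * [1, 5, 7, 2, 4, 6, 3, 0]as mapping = [0→0, 1→3, 2→6, 3→4, 4→7, 5→5, 6→2, 7→1]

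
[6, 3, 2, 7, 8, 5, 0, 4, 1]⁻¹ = [6, 8, 2, 1, 7, 5, 0, 3, 4]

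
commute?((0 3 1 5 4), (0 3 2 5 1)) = no:(0 3 1 5 4) * (0 3 2 5 1) = (0 2 5 4 3), (0 3 2 5 1) * (0 3 1 5 4) = (0 1 3 2 4)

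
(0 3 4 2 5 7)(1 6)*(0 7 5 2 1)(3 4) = (0 4 1 6)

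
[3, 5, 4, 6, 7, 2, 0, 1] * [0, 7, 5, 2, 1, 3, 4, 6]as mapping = [0→2, 1→3, 2→1, 3→4, 4→6, 5→5, 6→0, 7→7]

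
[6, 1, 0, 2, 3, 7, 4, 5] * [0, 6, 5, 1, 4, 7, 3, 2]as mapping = [0→3, 1→6, 2→0, 3→5, 4→1, 5→2, 6→4, 7→7]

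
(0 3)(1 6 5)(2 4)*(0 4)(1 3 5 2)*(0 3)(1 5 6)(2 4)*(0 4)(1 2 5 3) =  (0 6)(1 2)(3 5 4)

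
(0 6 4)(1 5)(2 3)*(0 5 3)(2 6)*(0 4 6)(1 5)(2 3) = (0 3)(1 2 4)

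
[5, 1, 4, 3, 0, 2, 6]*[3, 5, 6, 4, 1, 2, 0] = [2, 5, 1, 4, 3, 6, 0]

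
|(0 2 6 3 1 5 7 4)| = 8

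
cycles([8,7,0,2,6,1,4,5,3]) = (0 8 3 2)(1 7 5)(4 6)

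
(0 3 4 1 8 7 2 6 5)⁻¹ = (0 5 6 2 7 8 1 4 3)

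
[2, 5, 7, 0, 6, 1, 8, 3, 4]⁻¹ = [3, 5, 0, 7, 8, 1, 4, 2, 6]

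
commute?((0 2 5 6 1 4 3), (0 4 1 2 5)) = no:(0 2 5 6 1 4 3) * (0 4 1 2 5) = (0 5 6 2)(3 4), (0 4 1 2 5) * (0 2 5 6 1 4 3) = (0 3)(1 5 2 6)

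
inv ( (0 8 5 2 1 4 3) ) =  (0 3 4 1 2 5 8) 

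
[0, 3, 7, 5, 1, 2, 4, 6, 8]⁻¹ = [0, 4, 5, 1, 6, 3, 7, 2, 8]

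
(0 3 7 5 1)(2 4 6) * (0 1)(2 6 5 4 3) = (0 2 3 7 4 5)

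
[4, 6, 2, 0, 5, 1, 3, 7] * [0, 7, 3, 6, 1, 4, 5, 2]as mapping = [0→1, 1→5, 2→3, 3→0, 4→4, 5→7, 6→6, 7→2]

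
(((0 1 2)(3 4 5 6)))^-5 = (0 1 2)(3 6 5 4)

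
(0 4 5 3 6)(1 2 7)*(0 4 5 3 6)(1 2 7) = (0 5 6 4 3)(1 7 2)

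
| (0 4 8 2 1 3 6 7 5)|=9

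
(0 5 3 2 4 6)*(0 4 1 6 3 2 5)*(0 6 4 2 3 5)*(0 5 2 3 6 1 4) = (0 1)(2 4)(3 5 6)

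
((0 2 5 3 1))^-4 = (0 2 5 3 1)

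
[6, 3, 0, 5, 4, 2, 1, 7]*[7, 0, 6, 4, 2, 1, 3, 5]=[3, 4, 7, 1, 2, 6, 0, 5]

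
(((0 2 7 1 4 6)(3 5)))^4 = (0 4 7)(1 2 6)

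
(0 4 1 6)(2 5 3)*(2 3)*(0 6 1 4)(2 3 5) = (3 5)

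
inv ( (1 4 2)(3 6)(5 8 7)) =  (1 2 4)(3 6)(5 7 8)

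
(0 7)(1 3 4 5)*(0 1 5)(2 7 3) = (0 3 4)(1 2 7)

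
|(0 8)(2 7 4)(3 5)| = 6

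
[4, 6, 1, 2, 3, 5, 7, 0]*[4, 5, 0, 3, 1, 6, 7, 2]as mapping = [0→1, 1→7, 2→5, 3→0, 4→3, 5→6, 6→2, 7→4]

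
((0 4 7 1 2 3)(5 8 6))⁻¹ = (0 3 2 1 7 4)(5 6 8)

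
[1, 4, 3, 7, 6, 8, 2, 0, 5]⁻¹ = [7, 0, 6, 2, 1, 8, 4, 3, 5]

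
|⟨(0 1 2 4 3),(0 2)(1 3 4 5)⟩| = 360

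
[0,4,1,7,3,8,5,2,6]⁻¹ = [0,2,7,4,1,6,8,3,5]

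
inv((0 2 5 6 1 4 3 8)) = (0 8 3 4 1 6 5 2)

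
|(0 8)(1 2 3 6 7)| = 10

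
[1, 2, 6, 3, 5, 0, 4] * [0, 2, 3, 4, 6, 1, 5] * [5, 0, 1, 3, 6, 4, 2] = [1, 3, 4, 6, 0, 5, 2]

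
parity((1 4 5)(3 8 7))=even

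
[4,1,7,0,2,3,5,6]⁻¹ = [3,1,4,5,0,6,7,2]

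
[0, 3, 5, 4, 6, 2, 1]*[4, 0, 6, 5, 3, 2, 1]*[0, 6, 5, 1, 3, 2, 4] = [3, 2, 5, 1, 6, 4, 0]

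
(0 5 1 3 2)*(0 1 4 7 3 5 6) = (0 6)(1 5 4 7 3 2)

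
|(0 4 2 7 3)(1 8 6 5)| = 20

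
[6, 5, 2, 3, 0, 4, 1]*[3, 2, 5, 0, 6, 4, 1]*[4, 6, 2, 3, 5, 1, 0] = [6, 5, 1, 4, 3, 0, 2]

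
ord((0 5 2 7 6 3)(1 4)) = 6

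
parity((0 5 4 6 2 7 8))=even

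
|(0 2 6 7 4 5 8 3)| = 8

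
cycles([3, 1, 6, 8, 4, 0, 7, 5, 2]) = (0 3 8 2 6 7 5) 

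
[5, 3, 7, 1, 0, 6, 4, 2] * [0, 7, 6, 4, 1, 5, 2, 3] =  [5, 4, 3, 7, 0, 2, 1, 6]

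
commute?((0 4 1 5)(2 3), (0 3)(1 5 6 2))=no:(0 4 1 5)(2 3)*(0 3)(1 5 6 2)=(0 4 5 3 1 6 2), (0 3)(1 5 6 2)*(0 4 1 5)(2 3)=(0 2 5 6 3 4 1)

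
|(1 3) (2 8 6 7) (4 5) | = 4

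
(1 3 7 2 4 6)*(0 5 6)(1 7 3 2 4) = (0 5 6 7 4)(1 2)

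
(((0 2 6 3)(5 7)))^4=()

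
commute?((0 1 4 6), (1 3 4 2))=no:(0 1 4 6)*(1 3 4 2)=(0 3 4 6)(1 2), (1 3 4 2)*(0 1 4 6)=(0 1 3 6)(2 4)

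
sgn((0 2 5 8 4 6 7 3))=-1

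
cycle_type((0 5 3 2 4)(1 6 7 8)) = 4.5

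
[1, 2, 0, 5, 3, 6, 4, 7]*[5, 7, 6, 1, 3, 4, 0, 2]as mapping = [0→7, 1→6, 2→5, 3→4, 4→1, 5→0, 6→3, 7→2]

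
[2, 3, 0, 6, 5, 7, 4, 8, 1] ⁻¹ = [2, 8, 0, 1, 6, 4, 3, 5, 7] 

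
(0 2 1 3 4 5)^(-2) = (0 4 1)(2 5 3)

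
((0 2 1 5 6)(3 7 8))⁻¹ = (0 6 5 1 2)(3 8 7)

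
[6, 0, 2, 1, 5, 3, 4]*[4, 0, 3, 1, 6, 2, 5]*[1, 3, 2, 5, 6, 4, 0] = [4, 6, 5, 1, 2, 3, 0]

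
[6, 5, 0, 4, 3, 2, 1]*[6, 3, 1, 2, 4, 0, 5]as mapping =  [0→5, 1→0, 2→6, 3→4, 4→2, 5→1, 6→3]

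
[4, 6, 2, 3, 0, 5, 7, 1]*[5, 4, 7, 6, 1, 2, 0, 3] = [1, 0, 7, 6, 5, 2, 3, 4]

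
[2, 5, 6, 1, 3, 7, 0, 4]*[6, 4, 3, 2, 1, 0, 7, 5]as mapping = [0→3, 1→0, 2→7, 3→4, 4→2, 5→5, 6→6, 7→1]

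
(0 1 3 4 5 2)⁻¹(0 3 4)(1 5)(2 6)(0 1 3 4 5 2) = (0 6)(1 4 5)(2 3)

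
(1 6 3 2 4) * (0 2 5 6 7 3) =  (0 2 4 1 7 3 5 6)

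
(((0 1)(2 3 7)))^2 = (2 7 3)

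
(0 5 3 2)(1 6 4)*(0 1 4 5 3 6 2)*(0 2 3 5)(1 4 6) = (0 5 1 3 2 4 6)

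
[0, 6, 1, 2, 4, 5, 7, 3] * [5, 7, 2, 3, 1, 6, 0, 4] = [5, 0, 7, 2, 1, 6, 4, 3]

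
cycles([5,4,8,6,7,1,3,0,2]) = (0 5 1 4 7)(2 8)(3 6)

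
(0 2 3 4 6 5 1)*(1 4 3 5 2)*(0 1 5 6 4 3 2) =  (0 5 3 2 6)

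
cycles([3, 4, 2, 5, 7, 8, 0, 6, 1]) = (0 3 5 8 1 4 7 6)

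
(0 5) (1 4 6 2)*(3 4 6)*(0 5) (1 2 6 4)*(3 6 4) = (1 3) (4 6) 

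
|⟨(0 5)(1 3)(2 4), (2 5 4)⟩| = 24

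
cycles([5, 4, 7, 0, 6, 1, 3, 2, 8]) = (0 5 1 4 6 3)(2 7)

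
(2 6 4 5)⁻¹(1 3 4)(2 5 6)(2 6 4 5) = (1 3 5)(2 4 6)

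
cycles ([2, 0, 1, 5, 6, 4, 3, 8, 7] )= (0 2 1)(3 5 4 6)(7 8)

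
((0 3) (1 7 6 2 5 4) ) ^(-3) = (0 3) (1 2) (4 6) (5 7) 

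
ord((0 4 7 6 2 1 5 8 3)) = 9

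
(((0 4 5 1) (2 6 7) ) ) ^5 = (0 4 5 1) (2 7 6) 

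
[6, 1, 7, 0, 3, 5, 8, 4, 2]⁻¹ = [3, 1, 8, 4, 7, 5, 0, 2, 6]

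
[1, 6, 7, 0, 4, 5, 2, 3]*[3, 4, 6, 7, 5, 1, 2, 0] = [4, 2, 0, 3, 5, 1, 6, 7]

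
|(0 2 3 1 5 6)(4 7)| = 6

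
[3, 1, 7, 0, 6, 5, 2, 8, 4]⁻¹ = [3, 1, 6, 0, 8, 5, 4, 2, 7]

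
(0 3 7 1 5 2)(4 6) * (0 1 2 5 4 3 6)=(0 6 3 7 2 1 4)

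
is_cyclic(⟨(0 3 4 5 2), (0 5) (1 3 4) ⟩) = no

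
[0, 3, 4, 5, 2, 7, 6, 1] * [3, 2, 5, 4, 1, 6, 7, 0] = [3, 4, 1, 6, 5, 0, 7, 2]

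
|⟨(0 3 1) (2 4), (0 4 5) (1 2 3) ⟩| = 720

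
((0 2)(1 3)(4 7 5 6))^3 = (0 2)(1 3)(4 6 5 7)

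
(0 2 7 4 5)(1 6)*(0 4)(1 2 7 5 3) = (0 7)(1 6 2 5 4 3)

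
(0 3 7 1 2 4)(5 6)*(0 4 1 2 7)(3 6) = (0 6 5 3)(1 7 2)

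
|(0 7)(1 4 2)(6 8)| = 6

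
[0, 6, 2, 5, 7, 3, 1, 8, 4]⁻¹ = [0, 6, 2, 5, 8, 3, 1, 4, 7]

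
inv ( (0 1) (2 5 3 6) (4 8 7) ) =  (0 1) (2 6 3 5) (4 7 8) 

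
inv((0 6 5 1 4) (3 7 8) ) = (0 4 1 5 6) (3 8 7) 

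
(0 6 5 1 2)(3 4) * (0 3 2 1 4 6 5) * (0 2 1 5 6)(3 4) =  (0 6 2 4 1 5 3)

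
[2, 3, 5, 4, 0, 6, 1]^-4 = [6, 0, 1, 2, 5, 3, 4]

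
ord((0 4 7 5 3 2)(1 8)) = 6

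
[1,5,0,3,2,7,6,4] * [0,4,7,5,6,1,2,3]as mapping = [0→4,1→1,2→0,3→5,4→7,5→3,6→2,7→6]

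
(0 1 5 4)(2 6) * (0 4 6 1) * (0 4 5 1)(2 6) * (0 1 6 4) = (1 6 4 5 2)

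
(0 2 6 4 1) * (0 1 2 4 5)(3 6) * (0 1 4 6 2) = (0 6 5 1 4)(2 3)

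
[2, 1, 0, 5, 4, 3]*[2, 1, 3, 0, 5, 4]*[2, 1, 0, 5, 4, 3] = [5, 1, 0, 4, 3, 2]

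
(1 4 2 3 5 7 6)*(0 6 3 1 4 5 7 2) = (0 6 4)(1 5 2)(3 7)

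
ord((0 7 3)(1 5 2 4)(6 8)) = 12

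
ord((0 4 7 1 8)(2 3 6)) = 15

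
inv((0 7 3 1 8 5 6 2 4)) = (0 4 2 6 5 8 1 3 7)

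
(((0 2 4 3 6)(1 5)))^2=(0 4 6 2 3)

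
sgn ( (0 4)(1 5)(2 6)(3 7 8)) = -1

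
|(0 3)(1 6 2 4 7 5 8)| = 14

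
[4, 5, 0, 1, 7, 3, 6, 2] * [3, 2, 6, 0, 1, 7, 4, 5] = [1, 7, 3, 2, 5, 0, 4, 6]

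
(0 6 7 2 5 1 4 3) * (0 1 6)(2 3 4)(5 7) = (1 2 7 3)(5 6)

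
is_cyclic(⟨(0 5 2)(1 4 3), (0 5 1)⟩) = no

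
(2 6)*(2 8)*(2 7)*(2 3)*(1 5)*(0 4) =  (0 4) (1 5) (2 6 8 7 3) 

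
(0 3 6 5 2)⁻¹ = (0 2 5 6 3)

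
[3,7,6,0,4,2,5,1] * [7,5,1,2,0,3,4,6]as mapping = [0→2,1→6,2→4,3→7,4→0,5→1,6→3,7→5]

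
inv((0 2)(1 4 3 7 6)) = (0 2)(1 6 7 3 4)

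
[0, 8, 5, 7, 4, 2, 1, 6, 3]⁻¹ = [0, 6, 5, 8, 4, 2, 7, 3, 1]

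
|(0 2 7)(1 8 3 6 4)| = 15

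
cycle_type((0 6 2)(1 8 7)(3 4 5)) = 3^3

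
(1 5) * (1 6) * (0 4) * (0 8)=(0 4 8)(1 5 6)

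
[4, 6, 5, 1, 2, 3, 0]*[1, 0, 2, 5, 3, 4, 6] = [3, 6, 4, 0, 2, 5, 1]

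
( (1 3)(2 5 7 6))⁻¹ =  (1 3)(2 6 7 5)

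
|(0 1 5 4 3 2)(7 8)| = 6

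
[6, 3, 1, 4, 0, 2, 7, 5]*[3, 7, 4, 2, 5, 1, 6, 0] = [6, 2, 7, 5, 3, 4, 0, 1]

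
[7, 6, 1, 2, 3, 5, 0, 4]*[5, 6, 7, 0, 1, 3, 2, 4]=[4, 2, 6, 7, 0, 3, 5, 1] 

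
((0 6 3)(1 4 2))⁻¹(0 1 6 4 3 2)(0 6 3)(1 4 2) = (0 1 6 4 3 2)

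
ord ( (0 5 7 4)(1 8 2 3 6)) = 20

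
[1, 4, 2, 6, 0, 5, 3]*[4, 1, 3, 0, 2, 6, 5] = [1, 2, 3, 5, 4, 6, 0]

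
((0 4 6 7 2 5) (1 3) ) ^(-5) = (0 4 6 7 2 5) (1 3) 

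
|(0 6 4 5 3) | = 5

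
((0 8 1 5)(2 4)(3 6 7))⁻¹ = (0 5 1 8)(2 4)(3 7 6)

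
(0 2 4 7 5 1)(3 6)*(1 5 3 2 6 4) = (0 6 2 1)(3 4 7)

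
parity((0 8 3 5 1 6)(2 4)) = even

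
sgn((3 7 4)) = 1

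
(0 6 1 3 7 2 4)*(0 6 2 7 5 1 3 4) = (0 2)(1 4 6 3 5)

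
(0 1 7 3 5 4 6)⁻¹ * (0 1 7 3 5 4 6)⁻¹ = (0 4 3 1 6 5 7)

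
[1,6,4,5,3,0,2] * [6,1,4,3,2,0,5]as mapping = [0→1,1→5,2→2,3→0,4→3,5→6,6→4]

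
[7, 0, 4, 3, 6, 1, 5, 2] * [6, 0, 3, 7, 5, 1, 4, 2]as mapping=[0→2, 1→6, 2→5, 3→7, 4→4, 5→0, 6→1, 7→3]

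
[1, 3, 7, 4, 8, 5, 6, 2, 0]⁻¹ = [8, 0, 7, 1, 3, 5, 6, 2, 4]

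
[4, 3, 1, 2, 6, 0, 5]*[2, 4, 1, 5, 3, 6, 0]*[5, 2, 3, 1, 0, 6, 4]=[1, 6, 0, 2, 5, 3, 4]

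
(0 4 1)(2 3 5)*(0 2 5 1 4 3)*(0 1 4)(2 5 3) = (0 2 1 5 3 4)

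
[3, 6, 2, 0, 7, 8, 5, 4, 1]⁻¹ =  [3, 8, 2, 0, 7, 6, 1, 4, 5]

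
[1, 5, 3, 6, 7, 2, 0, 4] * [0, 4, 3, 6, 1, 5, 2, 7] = [4, 5, 6, 2, 7, 3, 0, 1]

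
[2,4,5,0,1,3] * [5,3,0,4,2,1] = [0,2,1,5,3,4]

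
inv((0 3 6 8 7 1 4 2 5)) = (0 5 2 4 1 7 8 6 3)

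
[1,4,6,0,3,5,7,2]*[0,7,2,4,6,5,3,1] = [7,6,3,0,4,5,1,2]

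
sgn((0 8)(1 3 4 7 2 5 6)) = -1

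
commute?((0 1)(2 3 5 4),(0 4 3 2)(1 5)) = no:(0 1)(2 3 5 4) * (0 4 3 2)(1 5) = (0 5 3 1 4),(0 4 3 2)(1 5) * (0 1)(2 3 5 4) = (0 2 1 4 5)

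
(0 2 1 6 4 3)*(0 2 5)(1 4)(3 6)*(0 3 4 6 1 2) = (0 5 3)(1 4)(2 6)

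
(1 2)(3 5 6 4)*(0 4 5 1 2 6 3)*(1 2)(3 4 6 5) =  (0 6 3 2 1 5 4)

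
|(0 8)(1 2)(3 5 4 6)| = 4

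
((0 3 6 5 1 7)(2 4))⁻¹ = (0 7 1 5 6 3)(2 4)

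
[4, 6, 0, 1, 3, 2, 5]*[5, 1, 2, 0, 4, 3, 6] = [4, 6, 5, 1, 0, 2, 3]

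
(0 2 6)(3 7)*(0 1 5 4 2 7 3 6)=(0 7 6 1 5 4 2)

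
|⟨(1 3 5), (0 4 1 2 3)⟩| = 360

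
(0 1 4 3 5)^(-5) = ()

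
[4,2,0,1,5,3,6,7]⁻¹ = [2,3,1,5,0,4,6,7]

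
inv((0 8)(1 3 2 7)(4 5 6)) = (0 8)(1 7 2 3)(4 6 5)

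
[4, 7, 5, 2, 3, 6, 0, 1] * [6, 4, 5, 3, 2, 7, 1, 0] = [2, 0, 7, 5, 3, 1, 6, 4]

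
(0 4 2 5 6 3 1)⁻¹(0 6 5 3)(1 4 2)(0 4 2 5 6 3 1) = (0 2 5)(1 4 3 6)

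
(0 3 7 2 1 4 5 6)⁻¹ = (0 6 5 4 1 2 7 3)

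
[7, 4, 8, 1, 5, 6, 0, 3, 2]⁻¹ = [6, 3, 8, 7, 1, 4, 5, 0, 2]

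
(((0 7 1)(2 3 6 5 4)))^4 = (0 7 1)(2 4 5 6 3)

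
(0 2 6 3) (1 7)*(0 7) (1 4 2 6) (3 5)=(0 6 5 3 7 4 2 1) 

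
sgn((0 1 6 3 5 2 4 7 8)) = 1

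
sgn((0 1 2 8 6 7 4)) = 1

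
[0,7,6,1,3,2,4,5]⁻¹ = [0,3,5,4,6,7,2,1]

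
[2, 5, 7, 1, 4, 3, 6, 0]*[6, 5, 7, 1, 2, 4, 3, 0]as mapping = [0→7, 1→4, 2→0, 3→5, 4→2, 5→1, 6→3, 7→6]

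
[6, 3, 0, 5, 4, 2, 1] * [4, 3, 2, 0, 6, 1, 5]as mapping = [0→5, 1→0, 2→4, 3→1, 4→6, 5→2, 6→3]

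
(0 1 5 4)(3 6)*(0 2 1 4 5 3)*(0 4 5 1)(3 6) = (0 5 1 6 4 2)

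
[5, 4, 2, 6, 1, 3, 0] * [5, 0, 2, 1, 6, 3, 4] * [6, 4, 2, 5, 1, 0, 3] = [5, 3, 2, 1, 6, 4, 0]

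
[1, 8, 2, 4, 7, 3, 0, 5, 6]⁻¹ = [6, 0, 2, 5, 3, 7, 8, 4, 1]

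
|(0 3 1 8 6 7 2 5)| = 8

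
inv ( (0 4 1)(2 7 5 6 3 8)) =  (0 1 4)(2 8 3 6 5 7)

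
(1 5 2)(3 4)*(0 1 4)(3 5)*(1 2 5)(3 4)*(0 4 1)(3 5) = (0 2 5 3 4)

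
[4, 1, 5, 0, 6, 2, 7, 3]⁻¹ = [3, 1, 5, 7, 0, 2, 4, 6]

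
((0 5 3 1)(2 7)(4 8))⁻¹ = (0 1 3 5)(2 7)(4 8)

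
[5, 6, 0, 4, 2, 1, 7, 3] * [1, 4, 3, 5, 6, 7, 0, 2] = [7, 0, 1, 6, 3, 4, 2, 5]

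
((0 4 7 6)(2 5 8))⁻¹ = (0 6 7 4)(2 8 5)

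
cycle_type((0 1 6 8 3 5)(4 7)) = 2.6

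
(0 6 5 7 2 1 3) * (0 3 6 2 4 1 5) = (0 2 5 7 4 1 6)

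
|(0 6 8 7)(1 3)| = 4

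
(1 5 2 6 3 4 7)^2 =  (1 2 3 7 5 6 4)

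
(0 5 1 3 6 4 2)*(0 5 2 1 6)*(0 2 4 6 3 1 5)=(0 4 5 3 2) 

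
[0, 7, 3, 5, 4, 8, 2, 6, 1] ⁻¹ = [0, 8, 6, 2, 4, 3, 7, 1, 5] 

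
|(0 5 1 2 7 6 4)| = 7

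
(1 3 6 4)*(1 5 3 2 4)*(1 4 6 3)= (1 2 6 4 5)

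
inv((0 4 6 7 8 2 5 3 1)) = (0 1 3 5 2 8 7 6 4)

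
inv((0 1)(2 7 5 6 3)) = (0 1)(2 3 6 5 7)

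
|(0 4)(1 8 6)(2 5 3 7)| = 12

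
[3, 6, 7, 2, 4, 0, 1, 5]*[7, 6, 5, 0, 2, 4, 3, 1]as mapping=[0→0, 1→3, 2→1, 3→5, 4→2, 5→7, 6→6, 7→4]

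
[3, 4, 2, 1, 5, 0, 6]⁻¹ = [5, 3, 2, 0, 1, 4, 6]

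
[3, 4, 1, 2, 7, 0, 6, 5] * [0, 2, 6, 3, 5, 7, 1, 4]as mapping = [0→3, 1→5, 2→2, 3→6, 4→4, 5→0, 6→1, 7→7]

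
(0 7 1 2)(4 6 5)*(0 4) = (0 7 1 2 4 6 5)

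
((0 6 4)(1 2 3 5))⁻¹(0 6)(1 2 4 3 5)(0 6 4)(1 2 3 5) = (0 5 1 2 3)(4 6)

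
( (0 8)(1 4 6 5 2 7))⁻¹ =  (0 8)(1 7 2 5 6 4)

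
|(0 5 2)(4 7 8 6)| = 12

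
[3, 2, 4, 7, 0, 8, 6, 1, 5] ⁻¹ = [4, 7, 1, 0, 2, 8, 6, 3, 5] 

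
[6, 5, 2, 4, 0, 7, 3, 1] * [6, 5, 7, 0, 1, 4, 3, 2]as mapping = [0→3, 1→4, 2→7, 3→1, 4→6, 5→2, 6→0, 7→5]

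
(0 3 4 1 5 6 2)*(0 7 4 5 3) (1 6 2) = (1 3 5 2 7 4 6) 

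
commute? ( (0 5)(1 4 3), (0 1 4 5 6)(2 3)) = no: (0 5)(1 4 3) * (0 1 4 5 6)(2 3) = (0 6)(1 5)(2 3 4), (0 1 4 5 6)(2 3) * (0 5)(1 4 3) = (0 4)(1 3 2)(5 6)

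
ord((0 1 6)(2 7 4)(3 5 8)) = 3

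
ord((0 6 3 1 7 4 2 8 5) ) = 9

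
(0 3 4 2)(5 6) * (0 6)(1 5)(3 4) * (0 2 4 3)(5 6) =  (0 3)(1 6)(2 5)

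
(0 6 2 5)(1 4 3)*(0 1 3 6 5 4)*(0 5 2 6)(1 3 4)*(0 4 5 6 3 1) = (0 2)(1 6 3 5)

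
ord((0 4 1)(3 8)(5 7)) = 6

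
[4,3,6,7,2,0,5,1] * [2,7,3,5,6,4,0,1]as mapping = [0→6,1→5,2→0,3→1,4→3,5→2,6→4,7→7]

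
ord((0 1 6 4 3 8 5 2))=8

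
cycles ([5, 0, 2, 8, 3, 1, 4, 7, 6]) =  (0 5 1)(3 8 6 4)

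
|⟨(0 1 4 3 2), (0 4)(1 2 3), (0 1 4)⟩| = 120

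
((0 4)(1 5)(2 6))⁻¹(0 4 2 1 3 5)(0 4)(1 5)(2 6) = (0 6 5 3 1 4)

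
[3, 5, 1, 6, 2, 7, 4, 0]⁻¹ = [7, 2, 4, 0, 6, 1, 3, 5]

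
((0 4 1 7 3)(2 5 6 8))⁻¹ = (0 3 7 1 4)(2 8 6 5)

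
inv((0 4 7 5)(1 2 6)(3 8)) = (0 5 7 4)(1 6 2)(3 8)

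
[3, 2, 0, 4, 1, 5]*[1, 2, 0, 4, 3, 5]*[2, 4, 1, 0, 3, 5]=[3, 2, 4, 0, 1, 5]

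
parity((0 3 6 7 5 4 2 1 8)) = even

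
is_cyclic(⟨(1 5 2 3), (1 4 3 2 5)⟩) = no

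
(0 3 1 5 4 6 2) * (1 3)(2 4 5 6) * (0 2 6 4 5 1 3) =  (0 3)(1 4 6 5)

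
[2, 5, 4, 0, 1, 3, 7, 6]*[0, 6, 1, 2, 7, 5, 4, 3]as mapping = [0→1, 1→5, 2→7, 3→0, 4→6, 5→2, 6→3, 7→4]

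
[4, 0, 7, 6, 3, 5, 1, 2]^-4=[4, 0, 2, 6, 3, 5, 1, 7]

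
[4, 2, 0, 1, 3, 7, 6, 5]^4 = [2, 3, 1, 4, 0, 5, 6, 7]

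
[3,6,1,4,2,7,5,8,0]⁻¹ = [8,2,4,0,3,6,1,5,7]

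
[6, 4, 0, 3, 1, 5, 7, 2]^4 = [0, 1, 2, 3, 4, 5, 6, 7]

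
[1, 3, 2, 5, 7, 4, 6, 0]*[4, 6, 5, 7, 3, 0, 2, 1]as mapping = [0→6, 1→7, 2→5, 3→0, 4→1, 5→3, 6→2, 7→4]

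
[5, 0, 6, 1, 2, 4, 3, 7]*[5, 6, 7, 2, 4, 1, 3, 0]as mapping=[0→1, 1→5, 2→3, 3→6, 4→7, 5→4, 6→2, 7→0]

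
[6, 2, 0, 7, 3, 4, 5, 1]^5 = [7, 4, 3, 6, 0, 2, 1, 5]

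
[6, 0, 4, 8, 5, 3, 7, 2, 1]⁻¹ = [1, 8, 7, 5, 2, 4, 0, 6, 3]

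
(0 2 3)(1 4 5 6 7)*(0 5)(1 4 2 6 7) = (0 6 1 2 3 5 7 4)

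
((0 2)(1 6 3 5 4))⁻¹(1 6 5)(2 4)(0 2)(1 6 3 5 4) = (0 1)(3 4 6)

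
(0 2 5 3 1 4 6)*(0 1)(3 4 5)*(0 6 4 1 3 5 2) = (1 2 5)(3 6)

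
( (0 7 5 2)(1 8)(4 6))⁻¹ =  (0 2 5 7)(1 8)(4 6)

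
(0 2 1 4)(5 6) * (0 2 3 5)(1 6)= (0 3 5 1 4 2 6)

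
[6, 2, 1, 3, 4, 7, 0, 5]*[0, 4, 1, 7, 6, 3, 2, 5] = [2, 1, 4, 7, 6, 5, 0, 3]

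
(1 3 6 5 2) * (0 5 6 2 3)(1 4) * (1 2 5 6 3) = (0 6 3 5 1)(2 4)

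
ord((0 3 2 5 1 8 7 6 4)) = 9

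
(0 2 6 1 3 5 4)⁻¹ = (0 4 5 3 1 6 2)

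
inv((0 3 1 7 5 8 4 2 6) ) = (0 6 2 4 8 5 7 1 3) 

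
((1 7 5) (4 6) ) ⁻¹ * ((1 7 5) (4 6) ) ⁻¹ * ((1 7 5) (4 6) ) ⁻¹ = (4 6) 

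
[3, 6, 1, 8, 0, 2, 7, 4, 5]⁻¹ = [4, 2, 5, 0, 7, 8, 1, 6, 3]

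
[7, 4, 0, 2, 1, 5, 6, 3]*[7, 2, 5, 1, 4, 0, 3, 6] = [6, 4, 7, 5, 2, 0, 3, 1]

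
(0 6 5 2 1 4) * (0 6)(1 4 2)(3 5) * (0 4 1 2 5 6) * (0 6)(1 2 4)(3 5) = (0 1 3)(4 6 5)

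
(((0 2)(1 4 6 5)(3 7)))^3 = (0 2)(1 5 6 4)(3 7)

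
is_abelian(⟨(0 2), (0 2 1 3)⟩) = no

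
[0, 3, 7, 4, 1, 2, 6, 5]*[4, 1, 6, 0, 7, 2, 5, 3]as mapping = [0→4, 1→0, 2→3, 3→7, 4→1, 5→6, 6→5, 7→2]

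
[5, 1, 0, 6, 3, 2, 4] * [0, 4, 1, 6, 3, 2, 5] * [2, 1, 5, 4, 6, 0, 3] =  [5, 6, 2, 0, 3, 1, 4]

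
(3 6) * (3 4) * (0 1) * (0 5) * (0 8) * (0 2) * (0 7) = (0 1 5 8 2 7)(3 6 4)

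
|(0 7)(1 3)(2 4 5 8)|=4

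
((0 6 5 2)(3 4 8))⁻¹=(0 2 5 6)(3 8 4)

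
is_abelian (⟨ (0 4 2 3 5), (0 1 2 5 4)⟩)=no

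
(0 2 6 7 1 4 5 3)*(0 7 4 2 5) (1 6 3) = (0 5 1 2 3 7 6 4) 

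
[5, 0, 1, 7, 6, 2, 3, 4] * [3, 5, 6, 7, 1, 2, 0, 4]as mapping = [0→2, 1→3, 2→5, 3→4, 4→0, 5→6, 6→7, 7→1]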